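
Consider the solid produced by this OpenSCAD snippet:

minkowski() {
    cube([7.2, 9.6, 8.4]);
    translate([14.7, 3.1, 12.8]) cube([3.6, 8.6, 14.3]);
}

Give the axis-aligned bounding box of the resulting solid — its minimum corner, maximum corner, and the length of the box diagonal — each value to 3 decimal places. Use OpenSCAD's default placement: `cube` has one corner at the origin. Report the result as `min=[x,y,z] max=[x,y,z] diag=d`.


A = translate([14.7, 3.1, 12.8]) cube([3.6, 8.6, 14.3]) → bbox [14.7,3.1,12.8] .. [18.3,11.7,27.1]
B = cube([7.2, 9.6, 8.4]) → bbox [0,0,0] .. [7.2,9.6,8.4]
lo = A.lo+B.lo = [14.7+0, 3.1+0, 12.8+0] = [14.700,3.100,12.800]
hi = A.hi+B.hi = [18.3+7.2, 11.7+9.6, 27.1+8.4] = [25.500,21.300,35.500]
diag = √(10.8²+18.2²+22.7²) = √963.17 = 31.035

min=[14.700,3.100,12.800] max=[25.500,21.300,35.500] diag=31.035


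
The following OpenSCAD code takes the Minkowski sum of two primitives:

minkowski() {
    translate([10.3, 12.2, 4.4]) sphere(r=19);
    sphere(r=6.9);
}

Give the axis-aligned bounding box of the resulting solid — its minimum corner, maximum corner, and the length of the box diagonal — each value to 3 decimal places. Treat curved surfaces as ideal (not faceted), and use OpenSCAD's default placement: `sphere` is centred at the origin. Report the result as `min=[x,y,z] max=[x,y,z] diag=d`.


min=[-15.600,-13.700,-21.500] max=[36.200,38.100,30.300] diag=89.720

A = translate([10.3, 12.2, 4.4]) sphere(r=19) → bbox [-8.7,-6.8,-14.6] .. [29.3,31.2,23.4]
B = sphere(r=6.9) → bbox [-6.9,-6.9,-6.9] .. [6.9,6.9,6.9]
lo = A.lo+B.lo = [-8.7-6.9, -6.8-6.9, -14.6-6.9] = [-15.600,-13.700,-21.500]
hi = A.hi+B.hi = [29.3+6.9, 31.2+6.9, 23.4+6.9] = [36.200,38.100,30.300]
diag = √(51.8²+51.8²+51.8²) = √8049.72 = 89.720


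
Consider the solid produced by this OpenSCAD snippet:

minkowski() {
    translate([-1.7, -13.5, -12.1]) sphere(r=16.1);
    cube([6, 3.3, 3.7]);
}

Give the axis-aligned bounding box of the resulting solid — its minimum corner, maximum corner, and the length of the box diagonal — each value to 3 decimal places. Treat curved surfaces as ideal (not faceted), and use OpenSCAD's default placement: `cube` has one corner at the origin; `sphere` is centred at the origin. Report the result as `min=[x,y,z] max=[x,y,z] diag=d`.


min=[-17.800,-29.600,-28.200] max=[20.400,5.900,7.700] diag=63.311

A = translate([-1.7, -13.5, -12.1]) sphere(r=16.1) → bbox [-17.8,-29.6,-28.2] .. [14.4,2.6,4]
B = cube([6, 3.3, 3.7]) → bbox [0,0,0] .. [6,3.3,3.7]
lo = A.lo+B.lo = [-17.8+0, -29.6+0, -28.2+0] = [-17.800,-29.600,-28.200]
hi = A.hi+B.hi = [14.4+6, 2.6+3.3, 4+3.7] = [20.400,5.900,7.700]
diag = √(38.2²+35.5²+35.9²) = √4008.3 = 63.311


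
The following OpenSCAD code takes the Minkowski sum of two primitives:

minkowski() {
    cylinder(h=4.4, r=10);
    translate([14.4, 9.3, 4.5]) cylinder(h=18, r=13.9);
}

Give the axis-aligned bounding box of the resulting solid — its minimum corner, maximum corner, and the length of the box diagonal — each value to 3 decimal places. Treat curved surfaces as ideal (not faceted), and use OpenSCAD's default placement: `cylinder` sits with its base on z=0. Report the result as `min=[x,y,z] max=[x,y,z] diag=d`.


A = translate([14.4, 9.3, 4.5]) cylinder(h=18, r=13.9) → bbox [0.5,-4.6,4.5] .. [28.3,23.2,22.5]
B = cylinder(h=4.4, r=10) → bbox [-10,-10,0] .. [10,10,4.4]
lo = A.lo+B.lo = [0.5-10, -4.6-10, 4.5+0] = [-9.500,-14.600,4.500]
hi = A.hi+B.hi = [28.3+10, 23.2+10, 22.5+4.4] = [38.300,33.200,26.900]
diag = √(47.8²+47.8²+22.4²) = √5071.44 = 71.214

min=[-9.500,-14.600,4.500] max=[38.300,33.200,26.900] diag=71.214


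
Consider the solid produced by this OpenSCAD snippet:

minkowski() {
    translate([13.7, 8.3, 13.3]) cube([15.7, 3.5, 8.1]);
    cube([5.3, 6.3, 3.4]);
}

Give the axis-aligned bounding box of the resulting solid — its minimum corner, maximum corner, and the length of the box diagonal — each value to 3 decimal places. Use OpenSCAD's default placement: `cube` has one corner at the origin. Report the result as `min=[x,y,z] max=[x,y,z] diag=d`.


min=[13.700,8.300,13.300] max=[34.700,18.100,24.800] diag=25.871

A = translate([13.7, 8.3, 13.3]) cube([15.7, 3.5, 8.1]) → bbox [13.7,8.3,13.3] .. [29.4,11.8,21.4]
B = cube([5.3, 6.3, 3.4]) → bbox [0,0,0] .. [5.3,6.3,3.4]
lo = A.lo+B.lo = [13.7+0, 8.3+0, 13.3+0] = [13.700,8.300,13.300]
hi = A.hi+B.hi = [29.4+5.3, 11.8+6.3, 21.4+3.4] = [34.700,18.100,24.800]
diag = √(21²+9.8²+11.5²) = √669.29 = 25.871


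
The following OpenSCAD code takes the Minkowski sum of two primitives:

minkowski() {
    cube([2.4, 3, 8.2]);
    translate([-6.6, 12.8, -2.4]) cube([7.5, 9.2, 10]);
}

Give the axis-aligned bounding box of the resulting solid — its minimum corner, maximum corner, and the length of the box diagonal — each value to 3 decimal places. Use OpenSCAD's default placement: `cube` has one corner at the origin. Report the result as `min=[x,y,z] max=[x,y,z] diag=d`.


A = translate([-6.6, 12.8, -2.4]) cube([7.5, 9.2, 10]) → bbox [-6.6,12.8,-2.4] .. [0.9,22,7.6]
B = cube([2.4, 3, 8.2]) → bbox [0,0,0] .. [2.4,3,8.2]
lo = A.lo+B.lo = [-6.6+0, 12.8+0, -2.4+0] = [-6.600,12.800,-2.400]
hi = A.hi+B.hi = [0.9+2.4, 22+3, 7.6+8.2] = [3.300,25.000,15.800]
diag = √(9.9²+12.2²+18.2²) = √578.09 = 24.044

min=[-6.600,12.800,-2.400] max=[3.300,25.000,15.800] diag=24.044


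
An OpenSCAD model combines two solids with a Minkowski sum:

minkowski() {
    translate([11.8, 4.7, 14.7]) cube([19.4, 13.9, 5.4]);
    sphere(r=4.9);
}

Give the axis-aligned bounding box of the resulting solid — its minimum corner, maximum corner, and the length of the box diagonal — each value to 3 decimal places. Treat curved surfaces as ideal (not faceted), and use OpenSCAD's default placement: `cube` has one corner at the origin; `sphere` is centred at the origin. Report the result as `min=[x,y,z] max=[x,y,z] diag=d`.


A = translate([11.8, 4.7, 14.7]) cube([19.4, 13.9, 5.4]) → bbox [11.8,4.7,14.7] .. [31.2,18.6,20.1]
B = sphere(r=4.9) → bbox [-4.9,-4.9,-4.9] .. [4.9,4.9,4.9]
lo = A.lo+B.lo = [11.8-4.9, 4.7-4.9, 14.7-4.9] = [6.900,-0.200,9.800]
hi = A.hi+B.hi = [31.2+4.9, 18.6+4.9, 20.1+4.9] = [36.100,23.500,25.000]
diag = √(29.2²+23.7²+15.2²) = √1645.37 = 40.563

min=[6.900,-0.200,9.800] max=[36.100,23.500,25.000] diag=40.563


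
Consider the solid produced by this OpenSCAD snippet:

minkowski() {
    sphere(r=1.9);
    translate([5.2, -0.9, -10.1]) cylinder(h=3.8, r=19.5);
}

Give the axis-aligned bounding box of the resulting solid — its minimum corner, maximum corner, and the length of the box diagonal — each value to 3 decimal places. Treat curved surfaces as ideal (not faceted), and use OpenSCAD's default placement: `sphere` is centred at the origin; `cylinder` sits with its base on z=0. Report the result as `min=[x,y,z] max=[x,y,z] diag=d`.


min=[-16.200,-22.300,-12.000] max=[26.600,20.500,-4.400] diag=61.004

A = translate([5.2, -0.9, -10.1]) cylinder(h=3.8, r=19.5) → bbox [-14.3,-20.4,-10.1] .. [24.7,18.6,-6.3]
B = sphere(r=1.9) → bbox [-1.9,-1.9,-1.9] .. [1.9,1.9,1.9]
lo = A.lo+B.lo = [-14.3-1.9, -20.4-1.9, -10.1-1.9] = [-16.200,-22.300,-12.000]
hi = A.hi+B.hi = [24.7+1.9, 18.6+1.9, -6.3+1.9] = [26.600,20.500,-4.400]
diag = √(42.8²+42.8²+7.6²) = √3721.44 = 61.004


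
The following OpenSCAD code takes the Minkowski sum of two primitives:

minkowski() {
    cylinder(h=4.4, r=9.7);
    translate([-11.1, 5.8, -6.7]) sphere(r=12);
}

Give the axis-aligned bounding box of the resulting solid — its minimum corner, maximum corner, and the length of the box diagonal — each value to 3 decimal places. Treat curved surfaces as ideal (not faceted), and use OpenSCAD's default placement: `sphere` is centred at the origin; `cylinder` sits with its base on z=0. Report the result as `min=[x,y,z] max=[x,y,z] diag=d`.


min=[-32.800,-15.900,-18.700] max=[10.600,27.500,9.700] diag=67.629

A = translate([-11.1, 5.8, -6.7]) sphere(r=12) → bbox [-23.1,-6.2,-18.7] .. [0.9,17.8,5.3]
B = cylinder(h=4.4, r=9.7) → bbox [-9.7,-9.7,0] .. [9.7,9.7,4.4]
lo = A.lo+B.lo = [-23.1-9.7, -6.2-9.7, -18.7+0] = [-32.800,-15.900,-18.700]
hi = A.hi+B.hi = [0.9+9.7, 17.8+9.7, 5.3+4.4] = [10.600,27.500,9.700]
diag = √(43.4²+43.4²+28.4²) = √4573.68 = 67.629


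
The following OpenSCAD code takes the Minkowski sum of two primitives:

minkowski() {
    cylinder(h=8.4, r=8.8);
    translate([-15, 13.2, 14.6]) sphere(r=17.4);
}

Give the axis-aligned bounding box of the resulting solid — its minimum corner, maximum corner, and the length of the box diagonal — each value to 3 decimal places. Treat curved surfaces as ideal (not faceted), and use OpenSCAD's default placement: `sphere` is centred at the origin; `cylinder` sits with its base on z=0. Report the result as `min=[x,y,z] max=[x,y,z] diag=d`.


min=[-41.200,-13.000,-2.800] max=[11.200,39.400,40.400] diag=85.777

A = translate([-15, 13.2, 14.6]) sphere(r=17.4) → bbox [-32.4,-4.2,-2.8] .. [2.4,30.6,32]
B = cylinder(h=8.4, r=8.8) → bbox [-8.8,-8.8,0] .. [8.8,8.8,8.4]
lo = A.lo+B.lo = [-32.4-8.8, -4.2-8.8, -2.8+0] = [-41.200,-13.000,-2.800]
hi = A.hi+B.hi = [2.4+8.8, 30.6+8.8, 32+8.4] = [11.200,39.400,40.400]
diag = √(52.4²+52.4²+43.2²) = √7357.76 = 85.777


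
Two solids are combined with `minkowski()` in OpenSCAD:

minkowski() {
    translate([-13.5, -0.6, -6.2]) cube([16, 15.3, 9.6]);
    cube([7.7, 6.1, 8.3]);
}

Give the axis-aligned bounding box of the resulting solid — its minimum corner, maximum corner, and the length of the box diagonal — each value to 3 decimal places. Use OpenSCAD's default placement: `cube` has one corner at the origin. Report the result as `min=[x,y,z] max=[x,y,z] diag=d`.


min=[-13.500,-0.600,-6.200] max=[10.200,20.800,11.700] diag=36.607

A = translate([-13.5, -0.6, -6.2]) cube([16, 15.3, 9.6]) → bbox [-13.5,-0.6,-6.2] .. [2.5,14.7,3.4]
B = cube([7.7, 6.1, 8.3]) → bbox [0,0,0] .. [7.7,6.1,8.3]
lo = A.lo+B.lo = [-13.5+0, -0.6+0, -6.2+0] = [-13.500,-0.600,-6.200]
hi = A.hi+B.hi = [2.5+7.7, 14.7+6.1, 3.4+8.3] = [10.200,20.800,11.700]
diag = √(23.7²+21.4²+17.9²) = √1340.06 = 36.607


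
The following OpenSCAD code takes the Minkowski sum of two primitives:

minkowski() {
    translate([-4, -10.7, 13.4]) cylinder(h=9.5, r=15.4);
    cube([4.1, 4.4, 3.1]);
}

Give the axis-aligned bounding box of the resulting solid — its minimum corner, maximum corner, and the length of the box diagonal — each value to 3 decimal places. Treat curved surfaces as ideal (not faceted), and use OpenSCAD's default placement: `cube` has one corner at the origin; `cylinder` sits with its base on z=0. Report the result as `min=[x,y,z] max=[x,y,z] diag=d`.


A = translate([-4, -10.7, 13.4]) cylinder(h=9.5, r=15.4) → bbox [-19.4,-26.1,13.4] .. [11.4,4.7,22.9]
B = cube([4.1, 4.4, 3.1]) → bbox [0,0,0] .. [4.1,4.4,3.1]
lo = A.lo+B.lo = [-19.4+0, -26.1+0, 13.4+0] = [-19.400,-26.100,13.400]
hi = A.hi+B.hi = [11.4+4.1, 4.7+4.4, 22.9+3.1] = [15.500,9.100,26.000]
diag = √(34.9²+35.2²+12.6²) = √2615.81 = 51.145

min=[-19.400,-26.100,13.400] max=[15.500,9.100,26.000] diag=51.145


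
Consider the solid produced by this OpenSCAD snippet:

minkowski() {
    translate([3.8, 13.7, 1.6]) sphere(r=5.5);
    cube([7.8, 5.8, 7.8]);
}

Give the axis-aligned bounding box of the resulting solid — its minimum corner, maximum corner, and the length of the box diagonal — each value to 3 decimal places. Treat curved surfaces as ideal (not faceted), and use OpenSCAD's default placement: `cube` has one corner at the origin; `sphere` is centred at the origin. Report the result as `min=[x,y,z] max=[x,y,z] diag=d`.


min=[-1.700,8.200,-3.900] max=[17.100,25.000,14.900] diag=31.450

A = translate([3.8, 13.7, 1.6]) sphere(r=5.5) → bbox [-1.7,8.2,-3.9] .. [9.3,19.2,7.1]
B = cube([7.8, 5.8, 7.8]) → bbox [0,0,0] .. [7.8,5.8,7.8]
lo = A.lo+B.lo = [-1.7+0, 8.2+0, -3.9+0] = [-1.700,8.200,-3.900]
hi = A.hi+B.hi = [9.3+7.8, 19.2+5.8, 7.1+7.8] = [17.100,25.000,14.900]
diag = √(18.8²+16.8²+18.8²) = √989.12 = 31.450


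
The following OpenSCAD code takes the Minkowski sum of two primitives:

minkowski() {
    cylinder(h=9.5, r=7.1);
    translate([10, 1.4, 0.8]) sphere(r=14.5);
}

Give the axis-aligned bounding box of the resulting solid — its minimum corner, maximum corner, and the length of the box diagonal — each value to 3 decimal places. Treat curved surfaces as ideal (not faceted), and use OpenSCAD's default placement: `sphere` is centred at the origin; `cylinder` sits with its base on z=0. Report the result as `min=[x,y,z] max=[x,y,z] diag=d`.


A = translate([10, 1.4, 0.8]) sphere(r=14.5) → bbox [-4.5,-13.1,-13.7] .. [24.5,15.9,15.3]
B = cylinder(h=9.5, r=7.1) → bbox [-7.1,-7.1,0] .. [7.1,7.1,9.5]
lo = A.lo+B.lo = [-4.5-7.1, -13.1-7.1, -13.7+0] = [-11.600,-20.200,-13.700]
hi = A.hi+B.hi = [24.5+7.1, 15.9+7.1, 15.3+9.5] = [31.600,23.000,24.800]
diag = √(43.2²+43.2²+38.5²) = √5214.73 = 72.213

min=[-11.600,-20.200,-13.700] max=[31.600,23.000,24.800] diag=72.213


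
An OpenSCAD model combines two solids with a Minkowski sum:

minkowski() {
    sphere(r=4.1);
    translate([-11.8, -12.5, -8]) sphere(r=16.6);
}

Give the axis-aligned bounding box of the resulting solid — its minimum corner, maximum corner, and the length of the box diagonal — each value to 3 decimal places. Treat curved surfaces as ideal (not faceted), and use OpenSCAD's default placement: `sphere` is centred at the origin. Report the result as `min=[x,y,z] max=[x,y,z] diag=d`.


A = translate([-11.8, -12.5, -8]) sphere(r=16.6) → bbox [-28.4,-29.1,-24.6] .. [4.8,4.1,8.6]
B = sphere(r=4.1) → bbox [-4.1,-4.1,-4.1] .. [4.1,4.1,4.1]
lo = A.lo+B.lo = [-28.4-4.1, -29.1-4.1, -24.6-4.1] = [-32.500,-33.200,-28.700]
hi = A.hi+B.hi = [4.8+4.1, 4.1+4.1, 8.6+4.1] = [8.900,8.200,12.700]
diag = √(41.4²+41.4²+41.4²) = √5141.88 = 71.707

min=[-32.500,-33.200,-28.700] max=[8.900,8.200,12.700] diag=71.707


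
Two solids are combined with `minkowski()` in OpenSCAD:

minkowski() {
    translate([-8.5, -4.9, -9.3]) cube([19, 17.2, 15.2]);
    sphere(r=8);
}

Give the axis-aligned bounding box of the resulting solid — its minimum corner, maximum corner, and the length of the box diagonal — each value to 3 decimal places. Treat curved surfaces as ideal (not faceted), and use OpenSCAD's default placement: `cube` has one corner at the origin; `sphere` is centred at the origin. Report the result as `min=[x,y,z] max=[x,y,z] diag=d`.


A = translate([-8.5, -4.9, -9.3]) cube([19, 17.2, 15.2]) → bbox [-8.5,-4.9,-9.3] .. [10.5,12.3,5.9]
B = sphere(r=8) → bbox [-8,-8,-8] .. [8,8,8]
lo = A.lo+B.lo = [-8.5-8, -4.9-8, -9.3-8] = [-16.500,-12.900,-17.300]
hi = A.hi+B.hi = [10.5+8, 12.3+8, 5.9+8] = [18.500,20.300,13.900]
diag = √(35²+33.2²+31.2²) = √3300.68 = 57.452

min=[-16.500,-12.900,-17.300] max=[18.500,20.300,13.900] diag=57.452


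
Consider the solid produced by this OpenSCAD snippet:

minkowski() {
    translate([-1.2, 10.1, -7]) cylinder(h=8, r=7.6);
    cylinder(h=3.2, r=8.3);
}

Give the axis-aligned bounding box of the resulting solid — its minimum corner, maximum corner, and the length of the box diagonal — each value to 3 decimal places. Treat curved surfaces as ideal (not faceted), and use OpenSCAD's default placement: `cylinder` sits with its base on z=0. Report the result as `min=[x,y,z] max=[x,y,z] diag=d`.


min=[-17.100,-5.800,-7.000] max=[14.700,26.000,4.200] diag=46.346

A = translate([-1.2, 10.1, -7]) cylinder(h=8, r=7.6) → bbox [-8.8,2.5,-7] .. [6.4,17.7,1]
B = cylinder(h=3.2, r=8.3) → bbox [-8.3,-8.3,0] .. [8.3,8.3,3.2]
lo = A.lo+B.lo = [-8.8-8.3, 2.5-8.3, -7+0] = [-17.100,-5.800,-7.000]
hi = A.hi+B.hi = [6.4+8.3, 17.7+8.3, 1+3.2] = [14.700,26.000,4.200]
diag = √(31.8²+31.8²+11.2²) = √2147.92 = 46.346


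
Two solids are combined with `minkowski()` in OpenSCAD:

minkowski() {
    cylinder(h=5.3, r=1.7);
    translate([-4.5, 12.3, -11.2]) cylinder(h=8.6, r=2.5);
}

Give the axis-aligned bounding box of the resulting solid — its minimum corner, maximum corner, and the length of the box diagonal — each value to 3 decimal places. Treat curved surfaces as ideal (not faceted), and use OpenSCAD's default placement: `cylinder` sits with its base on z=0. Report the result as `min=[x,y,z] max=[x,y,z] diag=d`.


A = translate([-4.5, 12.3, -11.2]) cylinder(h=8.6, r=2.5) → bbox [-7,9.8,-11.2] .. [-2,14.8,-2.6]
B = cylinder(h=5.3, r=1.7) → bbox [-1.7,-1.7,0] .. [1.7,1.7,5.3]
lo = A.lo+B.lo = [-7-1.7, 9.8-1.7, -11.2+0] = [-8.700,8.100,-11.200]
hi = A.hi+B.hi = [-2+1.7, 14.8+1.7, -2.6+5.3] = [-0.300,16.500,2.700]
diag = √(8.4²+8.4²+13.9²) = √334.33 = 18.285

min=[-8.700,8.100,-11.200] max=[-0.300,16.500,2.700] diag=18.285


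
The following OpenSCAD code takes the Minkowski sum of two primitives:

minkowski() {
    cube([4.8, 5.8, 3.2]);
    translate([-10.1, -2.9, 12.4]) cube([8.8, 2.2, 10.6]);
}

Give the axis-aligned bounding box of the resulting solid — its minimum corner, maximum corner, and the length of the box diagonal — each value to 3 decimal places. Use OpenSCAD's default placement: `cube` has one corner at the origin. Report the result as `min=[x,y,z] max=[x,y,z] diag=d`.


min=[-10.100,-2.900,12.400] max=[3.500,5.100,26.200] diag=20.962

A = translate([-10.1, -2.9, 12.4]) cube([8.8, 2.2, 10.6]) → bbox [-10.1,-2.9,12.4] .. [-1.3,-0.7,23]
B = cube([4.8, 5.8, 3.2]) → bbox [0,0,0] .. [4.8,5.8,3.2]
lo = A.lo+B.lo = [-10.1+0, -2.9+0, 12.4+0] = [-10.100,-2.900,12.400]
hi = A.hi+B.hi = [-1.3+4.8, -0.7+5.8, 23+3.2] = [3.500,5.100,26.200]
diag = √(13.6²+8²+13.8²) = √439.4 = 20.962


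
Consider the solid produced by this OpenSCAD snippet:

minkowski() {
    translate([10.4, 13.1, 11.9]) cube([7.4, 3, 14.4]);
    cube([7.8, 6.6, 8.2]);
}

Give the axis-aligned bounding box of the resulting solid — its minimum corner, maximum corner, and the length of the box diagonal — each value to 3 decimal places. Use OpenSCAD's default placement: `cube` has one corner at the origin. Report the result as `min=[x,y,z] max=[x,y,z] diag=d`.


min=[10.400,13.100,11.900] max=[25.600,22.700,34.500] diag=28.878

A = translate([10.4, 13.1, 11.9]) cube([7.4, 3, 14.4]) → bbox [10.4,13.1,11.9] .. [17.8,16.1,26.3]
B = cube([7.8, 6.6, 8.2]) → bbox [0,0,0] .. [7.8,6.6,8.2]
lo = A.lo+B.lo = [10.4+0, 13.1+0, 11.9+0] = [10.400,13.100,11.900]
hi = A.hi+B.hi = [17.8+7.8, 16.1+6.6, 26.3+8.2] = [25.600,22.700,34.500]
diag = √(15.2²+9.6²+22.6²) = √833.96 = 28.878


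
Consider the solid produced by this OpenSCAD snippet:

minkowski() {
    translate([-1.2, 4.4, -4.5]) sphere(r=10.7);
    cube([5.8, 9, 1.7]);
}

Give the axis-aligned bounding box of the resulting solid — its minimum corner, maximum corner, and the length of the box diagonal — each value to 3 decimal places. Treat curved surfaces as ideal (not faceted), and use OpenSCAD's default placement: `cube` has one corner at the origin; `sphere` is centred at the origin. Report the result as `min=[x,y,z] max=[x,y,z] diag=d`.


min=[-11.900,-6.300,-15.200] max=[15.300,24.100,7.900] diag=46.879

A = translate([-1.2, 4.4, -4.5]) sphere(r=10.7) → bbox [-11.9,-6.3,-15.2] .. [9.5,15.1,6.2]
B = cube([5.8, 9, 1.7]) → bbox [0,0,0] .. [5.8,9,1.7]
lo = A.lo+B.lo = [-11.9+0, -6.3+0, -15.2+0] = [-11.900,-6.300,-15.200]
hi = A.hi+B.hi = [9.5+5.8, 15.1+9, 6.2+1.7] = [15.300,24.100,7.900]
diag = √(27.2²+30.4²+23.1²) = √2197.61 = 46.879


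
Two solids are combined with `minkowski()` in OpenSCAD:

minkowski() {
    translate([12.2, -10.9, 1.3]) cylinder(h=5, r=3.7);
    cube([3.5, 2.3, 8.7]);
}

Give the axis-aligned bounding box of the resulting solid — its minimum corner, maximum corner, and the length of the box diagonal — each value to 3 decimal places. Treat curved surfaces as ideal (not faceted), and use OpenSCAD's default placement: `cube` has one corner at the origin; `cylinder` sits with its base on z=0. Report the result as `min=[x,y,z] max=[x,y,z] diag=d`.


A = translate([12.2, -10.9, 1.3]) cylinder(h=5, r=3.7) → bbox [8.5,-14.6,1.3] .. [15.9,-7.2,6.3]
B = cube([3.5, 2.3, 8.7]) → bbox [0,0,0] .. [3.5,2.3,8.7]
lo = A.lo+B.lo = [8.5+0, -14.6+0, 1.3+0] = [8.500,-14.600,1.300]
hi = A.hi+B.hi = [15.9+3.5, -7.2+2.3, 6.3+8.7] = [19.400,-4.900,15.000]
diag = √(10.9²+9.7²+13.7²) = √400.59 = 20.015

min=[8.500,-14.600,1.300] max=[19.400,-4.900,15.000] diag=20.015


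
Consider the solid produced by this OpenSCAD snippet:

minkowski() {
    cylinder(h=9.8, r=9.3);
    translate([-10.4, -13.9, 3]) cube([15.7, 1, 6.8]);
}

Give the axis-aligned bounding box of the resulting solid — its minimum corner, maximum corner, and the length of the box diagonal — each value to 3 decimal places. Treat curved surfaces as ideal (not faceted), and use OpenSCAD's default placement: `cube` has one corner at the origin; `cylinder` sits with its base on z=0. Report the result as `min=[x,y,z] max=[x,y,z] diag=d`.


A = translate([-10.4, -13.9, 3]) cube([15.7, 1, 6.8]) → bbox [-10.4,-13.9,3] .. [5.3,-12.9,9.8]
B = cylinder(h=9.8, r=9.3) → bbox [-9.3,-9.3,0] .. [9.3,9.3,9.8]
lo = A.lo+B.lo = [-10.4-9.3, -13.9-9.3, 3+0] = [-19.700,-23.200,3.000]
hi = A.hi+B.hi = [5.3+9.3, -12.9+9.3, 9.8+9.8] = [14.600,-3.600,19.600]
diag = √(34.3²+19.6²+16.6²) = √1836.21 = 42.851

min=[-19.700,-23.200,3.000] max=[14.600,-3.600,19.600] diag=42.851


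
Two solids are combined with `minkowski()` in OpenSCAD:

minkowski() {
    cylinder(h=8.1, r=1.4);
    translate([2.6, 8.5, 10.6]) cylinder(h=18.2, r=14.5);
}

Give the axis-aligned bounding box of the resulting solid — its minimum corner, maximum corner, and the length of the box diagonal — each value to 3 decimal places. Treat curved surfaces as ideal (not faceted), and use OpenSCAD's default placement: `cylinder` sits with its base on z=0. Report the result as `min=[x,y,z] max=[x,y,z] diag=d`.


min=[-13.300,-7.400,10.600] max=[18.500,24.400,36.900] diag=52.098

A = translate([2.6, 8.5, 10.6]) cylinder(h=18.2, r=14.5) → bbox [-11.9,-6,10.6] .. [17.1,23,28.8]
B = cylinder(h=8.1, r=1.4) → bbox [-1.4,-1.4,0] .. [1.4,1.4,8.1]
lo = A.lo+B.lo = [-11.9-1.4, -6-1.4, 10.6+0] = [-13.300,-7.400,10.600]
hi = A.hi+B.hi = [17.1+1.4, 23+1.4, 28.8+8.1] = [18.500,24.400,36.900]
diag = √(31.8²+31.8²+26.3²) = √2714.17 = 52.098


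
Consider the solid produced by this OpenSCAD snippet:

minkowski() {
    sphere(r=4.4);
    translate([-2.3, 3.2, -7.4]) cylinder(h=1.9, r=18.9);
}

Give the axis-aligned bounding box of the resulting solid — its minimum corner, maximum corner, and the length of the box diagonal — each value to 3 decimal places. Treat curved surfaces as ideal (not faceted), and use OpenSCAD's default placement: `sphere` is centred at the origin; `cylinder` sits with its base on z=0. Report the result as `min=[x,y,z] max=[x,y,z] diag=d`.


min=[-25.600,-20.100,-11.800] max=[21.000,26.500,-1.100] diag=66.765

A = translate([-2.3, 3.2, -7.4]) cylinder(h=1.9, r=18.9) → bbox [-21.2,-15.7,-7.4] .. [16.6,22.1,-5.5]
B = sphere(r=4.4) → bbox [-4.4,-4.4,-4.4] .. [4.4,4.4,4.4]
lo = A.lo+B.lo = [-21.2-4.4, -15.7-4.4, -7.4-4.4] = [-25.600,-20.100,-11.800]
hi = A.hi+B.hi = [16.6+4.4, 22.1+4.4, -5.5+4.4] = [21.000,26.500,-1.100]
diag = √(46.6²+46.6²+10.7²) = √4457.61 = 66.765


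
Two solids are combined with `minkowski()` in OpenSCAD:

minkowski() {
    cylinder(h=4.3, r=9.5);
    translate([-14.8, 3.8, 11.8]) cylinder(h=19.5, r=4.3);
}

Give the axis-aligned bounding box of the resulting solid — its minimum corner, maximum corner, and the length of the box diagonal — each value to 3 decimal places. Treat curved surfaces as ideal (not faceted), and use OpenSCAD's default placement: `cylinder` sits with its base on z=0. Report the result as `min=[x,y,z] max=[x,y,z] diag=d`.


min=[-28.600,-10.000,11.800] max=[-1.000,17.600,35.600] diag=45.716

A = translate([-14.8, 3.8, 11.8]) cylinder(h=19.5, r=4.3) → bbox [-19.1,-0.5,11.8] .. [-10.5,8.1,31.3]
B = cylinder(h=4.3, r=9.5) → bbox [-9.5,-9.5,0] .. [9.5,9.5,4.3]
lo = A.lo+B.lo = [-19.1-9.5, -0.5-9.5, 11.8+0] = [-28.600,-10.000,11.800]
hi = A.hi+B.hi = [-10.5+9.5, 8.1+9.5, 31.3+4.3] = [-1.000,17.600,35.600]
diag = √(27.6²+27.6²+23.8²) = √2089.96 = 45.716


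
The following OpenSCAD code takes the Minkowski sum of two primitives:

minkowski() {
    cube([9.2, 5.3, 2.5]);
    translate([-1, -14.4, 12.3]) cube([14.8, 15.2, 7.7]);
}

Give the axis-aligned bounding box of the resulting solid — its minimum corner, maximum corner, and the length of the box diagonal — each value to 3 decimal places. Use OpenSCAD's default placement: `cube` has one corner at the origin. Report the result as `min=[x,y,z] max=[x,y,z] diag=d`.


min=[-1.000,-14.400,12.300] max=[23.000,6.100,22.500] diag=33.171

A = translate([-1, -14.4, 12.3]) cube([14.8, 15.2, 7.7]) → bbox [-1,-14.4,12.3] .. [13.8,0.8,20]
B = cube([9.2, 5.3, 2.5]) → bbox [0,0,0] .. [9.2,5.3,2.5]
lo = A.lo+B.lo = [-1+0, -14.4+0, 12.3+0] = [-1.000,-14.400,12.300]
hi = A.hi+B.hi = [13.8+9.2, 0.8+5.3, 20+2.5] = [23.000,6.100,22.500]
diag = √(24²+20.5²+10.2²) = √1100.29 = 33.171


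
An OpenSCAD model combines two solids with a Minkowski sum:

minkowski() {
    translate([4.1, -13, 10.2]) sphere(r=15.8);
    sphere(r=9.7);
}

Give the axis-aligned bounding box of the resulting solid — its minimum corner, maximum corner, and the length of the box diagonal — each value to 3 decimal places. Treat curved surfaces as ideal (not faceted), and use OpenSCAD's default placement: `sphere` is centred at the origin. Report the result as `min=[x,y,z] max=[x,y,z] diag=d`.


min=[-21.400,-38.500,-15.300] max=[29.600,12.500,35.700] diag=88.335

A = translate([4.1, -13, 10.2]) sphere(r=15.8) → bbox [-11.7,-28.8,-5.6] .. [19.9,2.8,26]
B = sphere(r=9.7) → bbox [-9.7,-9.7,-9.7] .. [9.7,9.7,9.7]
lo = A.lo+B.lo = [-11.7-9.7, -28.8-9.7, -5.6-9.7] = [-21.400,-38.500,-15.300]
hi = A.hi+B.hi = [19.9+9.7, 2.8+9.7, 26+9.7] = [29.600,12.500,35.700]
diag = √(51²+51²+51²) = √7803 = 88.335


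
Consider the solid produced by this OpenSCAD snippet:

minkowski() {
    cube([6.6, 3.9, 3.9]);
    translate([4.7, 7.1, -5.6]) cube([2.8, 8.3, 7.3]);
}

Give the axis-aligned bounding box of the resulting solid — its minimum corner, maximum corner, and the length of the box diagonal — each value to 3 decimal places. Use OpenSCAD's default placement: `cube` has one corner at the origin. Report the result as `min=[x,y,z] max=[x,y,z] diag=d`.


min=[4.700,7.100,-5.600] max=[14.100,19.300,5.600] diag=19.043

A = translate([4.7, 7.1, -5.6]) cube([2.8, 8.3, 7.3]) → bbox [4.7,7.1,-5.6] .. [7.5,15.4,1.7]
B = cube([6.6, 3.9, 3.9]) → bbox [0,0,0] .. [6.6,3.9,3.9]
lo = A.lo+B.lo = [4.7+0, 7.1+0, -5.6+0] = [4.700,7.100,-5.600]
hi = A.hi+B.hi = [7.5+6.6, 15.4+3.9, 1.7+3.9] = [14.100,19.300,5.600]
diag = √(9.4²+12.2²+11.2²) = √362.64 = 19.043


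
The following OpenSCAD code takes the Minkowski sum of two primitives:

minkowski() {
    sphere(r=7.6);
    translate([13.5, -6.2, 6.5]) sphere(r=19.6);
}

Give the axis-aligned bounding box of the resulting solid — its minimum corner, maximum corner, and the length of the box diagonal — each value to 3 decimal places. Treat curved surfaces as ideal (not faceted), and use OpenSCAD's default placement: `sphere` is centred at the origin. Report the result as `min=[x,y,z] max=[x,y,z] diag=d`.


min=[-13.700,-33.400,-20.700] max=[40.700,21.000,33.700] diag=94.224

A = translate([13.5, -6.2, 6.5]) sphere(r=19.6) → bbox [-6.1,-25.8,-13.1] .. [33.1,13.4,26.1]
B = sphere(r=7.6) → bbox [-7.6,-7.6,-7.6] .. [7.6,7.6,7.6]
lo = A.lo+B.lo = [-6.1-7.6, -25.8-7.6, -13.1-7.6] = [-13.700,-33.400,-20.700]
hi = A.hi+B.hi = [33.1+7.6, 13.4+7.6, 26.1+7.6] = [40.700,21.000,33.700]
diag = √(54.4²+54.4²+54.4²) = √8878.08 = 94.224


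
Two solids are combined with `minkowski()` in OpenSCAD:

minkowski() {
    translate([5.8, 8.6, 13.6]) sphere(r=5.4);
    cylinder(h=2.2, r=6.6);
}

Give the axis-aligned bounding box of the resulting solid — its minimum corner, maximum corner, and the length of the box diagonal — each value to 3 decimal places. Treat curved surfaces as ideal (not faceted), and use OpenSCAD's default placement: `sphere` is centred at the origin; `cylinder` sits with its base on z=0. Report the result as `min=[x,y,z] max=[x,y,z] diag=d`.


min=[-6.200,-3.400,8.200] max=[17.800,20.600,21.200] diag=36.346

A = translate([5.8, 8.6, 13.6]) sphere(r=5.4) → bbox [0.4,3.2,8.2] .. [11.2,14,19]
B = cylinder(h=2.2, r=6.6) → bbox [-6.6,-6.6,0] .. [6.6,6.6,2.2]
lo = A.lo+B.lo = [0.4-6.6, 3.2-6.6, 8.2+0] = [-6.200,-3.400,8.200]
hi = A.hi+B.hi = [11.2+6.6, 14+6.6, 19+2.2] = [17.800,20.600,21.200]
diag = √(24²+24²+13²) = √1321 = 36.346


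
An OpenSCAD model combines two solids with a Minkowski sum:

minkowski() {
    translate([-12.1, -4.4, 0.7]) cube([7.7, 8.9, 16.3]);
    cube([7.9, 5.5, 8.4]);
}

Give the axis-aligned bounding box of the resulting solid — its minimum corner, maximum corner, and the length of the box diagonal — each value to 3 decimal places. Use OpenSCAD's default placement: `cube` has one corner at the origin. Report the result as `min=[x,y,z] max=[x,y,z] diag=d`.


A = translate([-12.1, -4.4, 0.7]) cube([7.7, 8.9, 16.3]) → bbox [-12.1,-4.4,0.7] .. [-4.4,4.5,17]
B = cube([7.9, 5.5, 8.4]) → bbox [0,0,0] .. [7.9,5.5,8.4]
lo = A.lo+B.lo = [-12.1+0, -4.4+0, 0.7+0] = [-12.100,-4.400,0.700]
hi = A.hi+B.hi = [-4.4+7.9, 4.5+5.5, 17+8.4] = [3.500,10.000,25.400]
diag = √(15.6²+14.4²+24.7²) = √1060.81 = 32.570

min=[-12.100,-4.400,0.700] max=[3.500,10.000,25.400] diag=32.570


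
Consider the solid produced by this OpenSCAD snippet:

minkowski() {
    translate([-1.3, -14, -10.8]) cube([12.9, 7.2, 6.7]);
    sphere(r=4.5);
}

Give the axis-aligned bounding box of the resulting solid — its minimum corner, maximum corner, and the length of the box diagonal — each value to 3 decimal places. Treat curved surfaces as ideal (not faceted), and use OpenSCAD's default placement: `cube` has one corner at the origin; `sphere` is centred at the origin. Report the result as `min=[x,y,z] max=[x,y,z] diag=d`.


min=[-5.800,-18.500,-15.300] max=[16.100,-2.300,0.400] diag=31.441

A = translate([-1.3, -14, -10.8]) cube([12.9, 7.2, 6.7]) → bbox [-1.3,-14,-10.8] .. [11.6,-6.8,-4.1]
B = sphere(r=4.5) → bbox [-4.5,-4.5,-4.5] .. [4.5,4.5,4.5]
lo = A.lo+B.lo = [-1.3-4.5, -14-4.5, -10.8-4.5] = [-5.800,-18.500,-15.300]
hi = A.hi+B.hi = [11.6+4.5, -6.8+4.5, -4.1+4.5] = [16.100,-2.300,0.400]
diag = √(21.9²+16.2²+15.7²) = √988.54 = 31.441


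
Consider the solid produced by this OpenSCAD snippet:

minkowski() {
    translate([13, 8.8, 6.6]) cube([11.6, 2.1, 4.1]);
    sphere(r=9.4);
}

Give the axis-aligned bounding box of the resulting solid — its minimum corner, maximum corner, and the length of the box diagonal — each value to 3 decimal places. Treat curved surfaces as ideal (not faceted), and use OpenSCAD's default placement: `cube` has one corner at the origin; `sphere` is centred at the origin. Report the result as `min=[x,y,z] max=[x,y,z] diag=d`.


min=[3.600,-0.600,-2.800] max=[34.000,20.300,20.100] diag=43.421

A = translate([13, 8.8, 6.6]) cube([11.6, 2.1, 4.1]) → bbox [13,8.8,6.6] .. [24.6,10.9,10.7]
B = sphere(r=9.4) → bbox [-9.4,-9.4,-9.4] .. [9.4,9.4,9.4]
lo = A.lo+B.lo = [13-9.4, 8.8-9.4, 6.6-9.4] = [3.600,-0.600,-2.800]
hi = A.hi+B.hi = [24.6+9.4, 10.9+9.4, 10.7+9.4] = [34.000,20.300,20.100]
diag = √(30.4²+20.9²+22.9²) = √1885.38 = 43.421


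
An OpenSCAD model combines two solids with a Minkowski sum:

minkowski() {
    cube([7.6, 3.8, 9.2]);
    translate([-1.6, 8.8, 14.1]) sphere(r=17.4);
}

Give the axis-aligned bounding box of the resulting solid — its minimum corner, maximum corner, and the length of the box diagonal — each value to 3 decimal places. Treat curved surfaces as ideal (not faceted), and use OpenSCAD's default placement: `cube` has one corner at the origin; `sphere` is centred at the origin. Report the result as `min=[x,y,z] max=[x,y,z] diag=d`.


A = translate([-1.6, 8.8, 14.1]) sphere(r=17.4) → bbox [-19,-8.6,-3.3] .. [15.8,26.2,31.5]
B = cube([7.6, 3.8, 9.2]) → bbox [0,0,0] .. [7.6,3.8,9.2]
lo = A.lo+B.lo = [-19+0, -8.6+0, -3.3+0] = [-19.000,-8.600,-3.300]
hi = A.hi+B.hi = [15.8+7.6, 26.2+3.8, 31.5+9.2] = [23.400,30.000,40.700]
diag = √(42.4²+38.6²+44²) = √5223.72 = 72.275

min=[-19.000,-8.600,-3.300] max=[23.400,30.000,40.700] diag=72.275


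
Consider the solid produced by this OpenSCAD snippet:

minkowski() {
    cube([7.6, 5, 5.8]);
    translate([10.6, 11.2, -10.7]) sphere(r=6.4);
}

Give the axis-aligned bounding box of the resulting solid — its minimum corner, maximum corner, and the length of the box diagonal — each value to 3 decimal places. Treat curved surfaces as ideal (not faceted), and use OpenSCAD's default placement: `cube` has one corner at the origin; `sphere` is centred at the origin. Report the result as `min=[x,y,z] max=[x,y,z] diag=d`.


A = translate([10.6, 11.2, -10.7]) sphere(r=6.4) → bbox [4.2,4.8,-17.1] .. [17,17.6,-4.3]
B = cube([7.6, 5, 5.8]) → bbox [0,0,0] .. [7.6,5,5.8]
lo = A.lo+B.lo = [4.2+0, 4.8+0, -17.1+0] = [4.200,4.800,-17.100]
hi = A.hi+B.hi = [17+7.6, 17.6+5, -4.3+5.8] = [24.600,22.600,1.500]
diag = √(20.4²+17.8²+18.6²) = √1078.96 = 32.848

min=[4.200,4.800,-17.100] max=[24.600,22.600,1.500] diag=32.848


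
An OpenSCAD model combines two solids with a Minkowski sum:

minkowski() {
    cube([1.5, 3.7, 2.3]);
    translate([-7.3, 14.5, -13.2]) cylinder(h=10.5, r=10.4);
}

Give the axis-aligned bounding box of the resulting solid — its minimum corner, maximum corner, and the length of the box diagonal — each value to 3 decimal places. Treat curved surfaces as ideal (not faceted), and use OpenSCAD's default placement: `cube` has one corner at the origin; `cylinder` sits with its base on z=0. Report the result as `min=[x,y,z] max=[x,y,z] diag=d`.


A = translate([-7.3, 14.5, -13.2]) cylinder(h=10.5, r=10.4) → bbox [-17.7,4.1,-13.2] .. [3.1,24.9,-2.7]
B = cube([1.5, 3.7, 2.3]) → bbox [0,0,0] .. [1.5,3.7,2.3]
lo = A.lo+B.lo = [-17.7+0, 4.1+0, -13.2+0] = [-17.700,4.100,-13.200]
hi = A.hi+B.hi = [3.1+1.5, 24.9+3.7, -2.7+2.3] = [4.600,28.600,-0.400]
diag = √(22.3²+24.5²+12.8²) = √1261.38 = 35.516

min=[-17.700,4.100,-13.200] max=[4.600,28.600,-0.400] diag=35.516


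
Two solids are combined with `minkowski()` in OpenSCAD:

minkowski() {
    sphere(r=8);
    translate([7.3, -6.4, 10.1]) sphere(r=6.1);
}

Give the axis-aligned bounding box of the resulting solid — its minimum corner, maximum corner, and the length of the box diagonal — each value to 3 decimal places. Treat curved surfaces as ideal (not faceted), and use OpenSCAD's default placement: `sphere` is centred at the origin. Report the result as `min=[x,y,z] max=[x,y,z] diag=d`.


A = translate([7.3, -6.4, 10.1]) sphere(r=6.1) → bbox [1.2,-12.5,4] .. [13.4,-0.3,16.2]
B = sphere(r=8) → bbox [-8,-8,-8] .. [8,8,8]
lo = A.lo+B.lo = [1.2-8, -12.5-8, 4-8] = [-6.800,-20.500,-4.000]
hi = A.hi+B.hi = [13.4+8, -0.3+8, 16.2+8] = [21.400,7.700,24.200]
diag = √(28.2²+28.2²+28.2²) = √2385.72 = 48.844

min=[-6.800,-20.500,-4.000] max=[21.400,7.700,24.200] diag=48.844


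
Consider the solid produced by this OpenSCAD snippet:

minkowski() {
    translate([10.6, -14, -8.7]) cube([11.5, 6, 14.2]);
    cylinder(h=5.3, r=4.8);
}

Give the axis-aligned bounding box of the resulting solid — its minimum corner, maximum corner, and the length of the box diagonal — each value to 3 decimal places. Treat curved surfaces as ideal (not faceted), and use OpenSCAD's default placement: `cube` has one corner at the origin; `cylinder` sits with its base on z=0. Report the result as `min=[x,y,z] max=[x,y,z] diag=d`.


min=[5.800,-18.800,-8.700] max=[26.900,-3.200,10.800] diag=32.693

A = translate([10.6, -14, -8.7]) cube([11.5, 6, 14.2]) → bbox [10.6,-14,-8.7] .. [22.1,-8,5.5]
B = cylinder(h=5.3, r=4.8) → bbox [-4.8,-4.8,0] .. [4.8,4.8,5.3]
lo = A.lo+B.lo = [10.6-4.8, -14-4.8, -8.7+0] = [5.800,-18.800,-8.700]
hi = A.hi+B.hi = [22.1+4.8, -8+4.8, 5.5+5.3] = [26.900,-3.200,10.800]
diag = √(21.1²+15.6²+19.5²) = √1068.82 = 32.693


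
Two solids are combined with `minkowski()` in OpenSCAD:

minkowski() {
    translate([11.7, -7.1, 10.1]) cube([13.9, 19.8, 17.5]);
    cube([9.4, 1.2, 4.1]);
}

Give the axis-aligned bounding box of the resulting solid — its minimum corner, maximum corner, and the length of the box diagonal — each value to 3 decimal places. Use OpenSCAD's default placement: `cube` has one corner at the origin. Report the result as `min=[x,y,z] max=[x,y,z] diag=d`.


min=[11.700,-7.100,10.100] max=[35.000,13.900,31.700] diag=38.085

A = translate([11.7, -7.1, 10.1]) cube([13.9, 19.8, 17.5]) → bbox [11.7,-7.1,10.1] .. [25.6,12.7,27.6]
B = cube([9.4, 1.2, 4.1]) → bbox [0,0,0] .. [9.4,1.2,4.1]
lo = A.lo+B.lo = [11.7+0, -7.1+0, 10.1+0] = [11.700,-7.100,10.100]
hi = A.hi+B.hi = [25.6+9.4, 12.7+1.2, 27.6+4.1] = [35.000,13.900,31.700]
diag = √(23.3²+21²+21.6²) = √1450.45 = 38.085


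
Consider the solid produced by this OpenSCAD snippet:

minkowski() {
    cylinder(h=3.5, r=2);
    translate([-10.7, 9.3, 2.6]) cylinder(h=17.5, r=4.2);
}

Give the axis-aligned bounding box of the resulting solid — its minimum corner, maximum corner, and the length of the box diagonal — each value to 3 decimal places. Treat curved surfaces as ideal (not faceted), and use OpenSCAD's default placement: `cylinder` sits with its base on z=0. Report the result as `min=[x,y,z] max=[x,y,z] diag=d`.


min=[-16.900,3.100,2.600] max=[-4.500,15.500,23.600] diag=27.359

A = translate([-10.7, 9.3, 2.6]) cylinder(h=17.5, r=4.2) → bbox [-14.9,5.1,2.6] .. [-6.5,13.5,20.1]
B = cylinder(h=3.5, r=2) → bbox [-2,-2,0] .. [2,2,3.5]
lo = A.lo+B.lo = [-14.9-2, 5.1-2, 2.6+0] = [-16.900,3.100,2.600]
hi = A.hi+B.hi = [-6.5+2, 13.5+2, 20.1+3.5] = [-4.500,15.500,23.600]
diag = √(12.4²+12.4²+21²) = √748.52 = 27.359


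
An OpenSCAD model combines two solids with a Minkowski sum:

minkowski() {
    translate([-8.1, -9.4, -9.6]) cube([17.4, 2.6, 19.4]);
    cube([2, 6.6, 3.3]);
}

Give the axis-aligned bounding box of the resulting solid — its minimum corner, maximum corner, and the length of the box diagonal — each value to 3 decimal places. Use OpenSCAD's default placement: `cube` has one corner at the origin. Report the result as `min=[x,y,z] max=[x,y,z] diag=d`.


A = translate([-8.1, -9.4, -9.6]) cube([17.4, 2.6, 19.4]) → bbox [-8.1,-9.4,-9.6] .. [9.3,-6.8,9.8]
B = cube([2, 6.6, 3.3]) → bbox [0,0,0] .. [2,6.6,3.3]
lo = A.lo+B.lo = [-8.1+0, -9.4+0, -9.6+0] = [-8.100,-9.400,-9.600]
hi = A.hi+B.hi = [9.3+2, -6.8+6.6, 9.8+3.3] = [11.300,-0.200,13.100]
diag = √(19.4²+9.2²+22.7²) = √976.29 = 31.246

min=[-8.100,-9.400,-9.600] max=[11.300,-0.200,13.100] diag=31.246


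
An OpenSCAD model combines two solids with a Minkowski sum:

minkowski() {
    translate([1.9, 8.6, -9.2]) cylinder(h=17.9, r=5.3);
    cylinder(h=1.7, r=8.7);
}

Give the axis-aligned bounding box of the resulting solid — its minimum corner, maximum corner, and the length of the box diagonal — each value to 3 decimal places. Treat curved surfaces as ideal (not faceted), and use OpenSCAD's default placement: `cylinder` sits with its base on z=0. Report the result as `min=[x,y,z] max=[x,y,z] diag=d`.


A = translate([1.9, 8.6, -9.2]) cylinder(h=17.9, r=5.3) → bbox [-3.4,3.3,-9.2] .. [7.2,13.9,8.7]
B = cylinder(h=1.7, r=8.7) → bbox [-8.7,-8.7,0] .. [8.7,8.7,1.7]
lo = A.lo+B.lo = [-3.4-8.7, 3.3-8.7, -9.2+0] = [-12.100,-5.400,-9.200]
hi = A.hi+B.hi = [7.2+8.7, 13.9+8.7, 8.7+1.7] = [15.900,22.600,10.400]
diag = √(28²+28²+19.6²) = √1952.16 = 44.183

min=[-12.100,-5.400,-9.200] max=[15.900,22.600,10.400] diag=44.183


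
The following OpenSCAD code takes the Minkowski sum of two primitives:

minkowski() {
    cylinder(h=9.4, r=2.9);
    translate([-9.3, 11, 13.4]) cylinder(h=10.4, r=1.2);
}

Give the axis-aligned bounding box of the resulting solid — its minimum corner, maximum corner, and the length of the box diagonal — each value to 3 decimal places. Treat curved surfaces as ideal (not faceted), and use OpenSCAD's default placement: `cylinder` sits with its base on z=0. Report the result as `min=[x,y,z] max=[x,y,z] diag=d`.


A = translate([-9.3, 11, 13.4]) cylinder(h=10.4, r=1.2) → bbox [-10.5,9.8,13.4] .. [-8.1,12.2,23.8]
B = cylinder(h=9.4, r=2.9) → bbox [-2.9,-2.9,0] .. [2.9,2.9,9.4]
lo = A.lo+B.lo = [-10.5-2.9, 9.8-2.9, 13.4+0] = [-13.400,6.900,13.400]
hi = A.hi+B.hi = [-8.1+2.9, 12.2+2.9, 23.8+9.4] = [-5.200,15.100,33.200]
diag = √(8.2²+8.2²+19.8²) = √526.52 = 22.946

min=[-13.400,6.900,13.400] max=[-5.200,15.100,33.200] diag=22.946
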